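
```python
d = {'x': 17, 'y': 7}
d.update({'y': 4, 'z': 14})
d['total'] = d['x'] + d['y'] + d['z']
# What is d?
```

After line 1: d = {'x': 17, 'y': 7}
After line 2 (y overwritten, z added): d = {'x': 17, 'y': 4, 'z': 14}
After line 3 (total = 17 + 4 + 14 = 35): d = {'x': 17, 'y': 4, 'z': 14, 'total': 35}

{'x': 17, 'y': 4, 'z': 14, 'total': 35}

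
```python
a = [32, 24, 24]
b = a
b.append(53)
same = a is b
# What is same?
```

After line 1: a = [32, 24, 24]
After line 2 (b = a is an alias, same object): a = [32, 24, 24], b = [32, 24, 24]
After line 3 (b.append mutates the shared list): a = [32, 24, 24, 53], b = [32, 24, 24, 53]
After line 4 (same = a is b; same object -> True): same = True

True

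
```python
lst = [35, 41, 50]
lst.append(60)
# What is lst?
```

[35, 41, 50, 60]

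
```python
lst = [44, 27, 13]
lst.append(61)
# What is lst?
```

[44, 27, 13, 61]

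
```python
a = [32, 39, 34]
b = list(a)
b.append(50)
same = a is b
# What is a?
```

After line 1: a = [32, 39, 34]
After line 2 (b = list(a) is a shallow copy, new object): a = [32, 39, 34], b = [32, 39, 34]
After line 3 (append only mutates b): a = [32, 39, 34], b = [32, 39, 34, 50]
After line 4 (same = a is b; different objects -> False): same = False

[32, 39, 34]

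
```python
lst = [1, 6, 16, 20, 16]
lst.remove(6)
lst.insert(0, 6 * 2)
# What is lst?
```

After line 1: lst = [1, 6, 16, 20, 16]
After line 2 (remove first 6): lst = [1, 16, 20, 16]
After line 3 (insert 12 at index 0): lst = [12, 1, 16, 20, 16]

[12, 1, 16, 20, 16]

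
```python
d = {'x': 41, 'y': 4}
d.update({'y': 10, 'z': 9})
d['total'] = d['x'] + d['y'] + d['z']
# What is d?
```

After line 1: d = {'x': 41, 'y': 4}
After line 2 (y overwritten, z added): d = {'x': 41, 'y': 10, 'z': 9}
After line 3 (total = 41 + 10 + 9 = 60): d = {'x': 41, 'y': 10, 'z': 9, 'total': 60}

{'x': 41, 'y': 10, 'z': 9, 'total': 60}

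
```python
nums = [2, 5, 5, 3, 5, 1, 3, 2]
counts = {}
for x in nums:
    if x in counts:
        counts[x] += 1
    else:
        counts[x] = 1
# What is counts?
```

Initial: counts = {}, nums = [2, 5, 5, 3, 5, 1, 3, 2]
See 2: counts = {2: 1}
See 5: counts = {2: 1, 5: 1}
See 5: counts = {2: 1, 5: 2}
See 3: counts = {2: 1, 5: 2, 3: 1}
See 5: counts = {2: 1, 5: 3, 3: 1}
See 1: counts = {2: 1, 5: 3, 3: 1, 1: 1}
See 3: counts = {2: 1, 5: 3, 3: 2, 1: 1}
See 2: counts = {2: 2, 5: 3, 3: 2, 1: 1}

{2: 2, 5: 3, 3: 2, 1: 1}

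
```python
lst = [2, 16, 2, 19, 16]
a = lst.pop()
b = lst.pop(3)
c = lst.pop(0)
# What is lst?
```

After line 1: lst = [2, 16, 2, 19, 16]
After line 2 (pop() -> a = 16): lst = [2, 16, 2, 19]
After line 3 (pop(3) -> b = 19): lst = [2, 16, 2]
After line 4 (pop(0) -> c = 2): lst = [16, 2]

[16, 2]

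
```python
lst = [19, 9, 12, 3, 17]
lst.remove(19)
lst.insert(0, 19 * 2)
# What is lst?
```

After line 1: lst = [19, 9, 12, 3, 17]
After line 2 (remove first 19): lst = [9, 12, 3, 17]
After line 3 (insert 38 at index 0): lst = [38, 9, 12, 3, 17]

[38, 9, 12, 3, 17]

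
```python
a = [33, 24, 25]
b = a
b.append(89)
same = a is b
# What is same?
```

After line 1: a = [33, 24, 25]
After line 2 (b = a is an alias, same object): a = [33, 24, 25], b = [33, 24, 25]
After line 3 (b.append mutates the shared list): a = [33, 24, 25, 89], b = [33, 24, 25, 89]
After line 4 (same = a is b; same object -> True): same = True

True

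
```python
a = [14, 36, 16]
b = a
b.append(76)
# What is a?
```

After line 1: a = [14, 36, 16]
After line 2 (b = a is an alias, same object): a = [14, 36, 16], b = [14, 36, 16]
After line 3 (b.append mutates the shared list): a = [14, 36, 16, 76], b = [14, 36, 16, 76]

[14, 36, 16, 76]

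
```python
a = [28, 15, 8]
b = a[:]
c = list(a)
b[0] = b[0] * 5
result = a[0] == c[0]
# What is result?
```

After line 1: a = [28, 15, 8]
After line 2 (b = a[:], copy): a = [28, 15, 8], b = [28, 15, 8]
After line 3 (c = list(a) is a copy, new object): c = [28, 15, 8]
After line 4 (b[0] = 28 * 5 = 140; only b mutates (copy)): a = [28, 15, 8], b = [140, 15, 8], c = [28, 15, 8]
After line 5 (a[0] = 28, c[0] = 28; result = True)

True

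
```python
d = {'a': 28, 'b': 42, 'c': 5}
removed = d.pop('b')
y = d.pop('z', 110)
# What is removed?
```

After line 1: d = {'a': 28, 'b': 42, 'c': 5}
After line 2 (pop 'b' returns 42): d = {'a': 28, 'c': 5}, removed = 42
After line 3 (pop 'z' missing, returns default 110): d = {'a': 28, 'c': 5}, y = 110

42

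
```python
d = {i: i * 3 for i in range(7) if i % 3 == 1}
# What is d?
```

{1: 3, 4: 12}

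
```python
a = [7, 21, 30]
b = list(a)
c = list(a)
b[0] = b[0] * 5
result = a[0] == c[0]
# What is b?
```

After line 1: a = [7, 21, 30]
After line 2 (b = list(a), copy): a = [7, 21, 30], b = [7, 21, 30]
After line 3 (c = list(a) is a copy, new object): c = [7, 21, 30]
After line 4 (b[0] = 7 * 5 = 35; only b mutates (copy)): a = [7, 21, 30], b = [35, 21, 30], c = [7, 21, 30]
After line 5 (a[0] = 7, c[0] = 7; result = True)

[35, 21, 30]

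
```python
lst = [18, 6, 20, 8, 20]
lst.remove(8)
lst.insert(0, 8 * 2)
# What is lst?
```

After line 1: lst = [18, 6, 20, 8, 20]
After line 2 (remove first 8): lst = [18, 6, 20, 20]
After line 3 (insert 16 at index 0): lst = [16, 18, 6, 20, 20]

[16, 18, 6, 20, 20]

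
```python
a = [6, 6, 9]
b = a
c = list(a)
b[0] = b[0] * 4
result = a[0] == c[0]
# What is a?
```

After line 1: a = [6, 6, 9]
After line 2 (b = a, alias): a = [6, 6, 9], b = [6, 6, 9]
After line 3 (c = list(a) is a copy, new object): c = [6, 6, 9]
After line 4 (b[0] = 6 * 4 = 24; mutates shared a/b): a = b = [24, 6, 9], c = [6, 6, 9]
After line 5 (a[0] = 24, c[0] = 6; result = False)

[24, 6, 9]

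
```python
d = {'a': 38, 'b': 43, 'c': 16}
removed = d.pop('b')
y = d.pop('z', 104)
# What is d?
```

After line 1: d = {'a': 38, 'b': 43, 'c': 16}
After line 2 (pop 'b' returns 43): d = {'a': 38, 'c': 16}, removed = 43
After line 3 (pop 'z' missing, returns default 104): d = {'a': 38, 'c': 16}, y = 104

{'a': 38, 'c': 16}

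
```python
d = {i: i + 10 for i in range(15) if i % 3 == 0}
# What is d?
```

{0: 10, 3: 13, 6: 16, 9: 19, 12: 22}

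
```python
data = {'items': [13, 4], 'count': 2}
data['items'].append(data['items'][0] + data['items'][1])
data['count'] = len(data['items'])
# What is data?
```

After line 1: data = {'items': [13, 4], 'count': 2}
After line 2 (append 13 + 4 = 17): data = {'items': [13, 4, 17], 'count': 2}
After line 3 (count = len(items) = 3): data = {'items': [13, 4, 17], 'count': 3}

{'items': [13, 4, 17], 'count': 3}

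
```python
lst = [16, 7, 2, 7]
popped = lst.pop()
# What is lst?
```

[16, 7, 2]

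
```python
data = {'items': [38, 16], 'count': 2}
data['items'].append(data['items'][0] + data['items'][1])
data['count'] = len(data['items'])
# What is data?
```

After line 1: data = {'items': [38, 16], 'count': 2}
After line 2 (append 38 + 16 = 54): data = {'items': [38, 16, 54], 'count': 2}
After line 3 (count = len(items) = 3): data = {'items': [38, 16, 54], 'count': 3}

{'items': [38, 16, 54], 'count': 3}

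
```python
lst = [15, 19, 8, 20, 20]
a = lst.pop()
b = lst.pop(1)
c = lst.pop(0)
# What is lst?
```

After line 1: lst = [15, 19, 8, 20, 20]
After line 2 (pop() -> a = 20): lst = [15, 19, 8, 20]
After line 3 (pop(1) -> b = 19): lst = [15, 8, 20]
After line 4 (pop(0) -> c = 15): lst = [8, 20]

[8, 20]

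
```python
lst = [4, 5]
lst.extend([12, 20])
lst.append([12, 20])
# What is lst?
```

After line 1: lst = [4, 5]
After line 2 (extend unpacks [12, 20]): lst = [4, 5, 12, 20]
After line 3 (append adds [12, 20] as single element): lst = [4, 5, 12, 20, [12, 20]]

[4, 5, 12, 20, [12, 20]]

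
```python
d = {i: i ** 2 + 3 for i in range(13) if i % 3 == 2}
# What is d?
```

{2: 7, 5: 28, 8: 67, 11: 124}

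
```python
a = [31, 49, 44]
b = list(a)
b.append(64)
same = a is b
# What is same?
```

After line 1: a = [31, 49, 44]
After line 2 (b = list(a) is a shallow copy, new object): a = [31, 49, 44], b = [31, 49, 44]
After line 3 (append only mutates b): a = [31, 49, 44], b = [31, 49, 44, 64]
After line 4 (same = a is b; different objects -> False): same = False

False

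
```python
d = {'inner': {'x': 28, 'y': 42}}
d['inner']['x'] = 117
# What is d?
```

After line 1: d = {'inner': {'x': 28, 'y': 42}}
After line 2 (inner x overwritten): d = {'inner': {'x': 117, 'y': 42}}

{'inner': {'x': 117, 'y': 42}}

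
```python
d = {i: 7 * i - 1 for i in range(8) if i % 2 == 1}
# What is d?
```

{1: 6, 3: 20, 5: 34, 7: 48}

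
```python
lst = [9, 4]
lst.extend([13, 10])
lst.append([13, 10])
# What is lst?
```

After line 1: lst = [9, 4]
After line 2 (extend unpacks [13, 10]): lst = [9, 4, 13, 10]
After line 3 (append adds [13, 10] as single element): lst = [9, 4, 13, 10, [13, 10]]

[9, 4, 13, 10, [13, 10]]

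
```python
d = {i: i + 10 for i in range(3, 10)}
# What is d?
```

{3: 13, 4: 14, 5: 15, 6: 16, 7: 17, 8: 18, 9: 19}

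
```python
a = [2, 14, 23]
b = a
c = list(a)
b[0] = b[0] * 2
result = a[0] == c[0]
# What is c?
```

After line 1: a = [2, 14, 23]
After line 2 (b = a, alias): a = [2, 14, 23], b = [2, 14, 23]
After line 3 (c = list(a) is a copy, new object): c = [2, 14, 23]
After line 4 (b[0] = 2 * 2 = 4; mutates shared a/b): a = b = [4, 14, 23], c = [2, 14, 23]
After line 5 (a[0] = 4, c[0] = 2; result = False)

[2, 14, 23]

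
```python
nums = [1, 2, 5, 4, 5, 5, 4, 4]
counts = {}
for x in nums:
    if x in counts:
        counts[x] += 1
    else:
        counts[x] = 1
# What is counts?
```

Initial: counts = {}, nums = [1, 2, 5, 4, 5, 5, 4, 4]
See 1: counts = {1: 1}
See 2: counts = {1: 1, 2: 1}
See 5: counts = {1: 1, 2: 1, 5: 1}
See 4: counts = {1: 1, 2: 1, 5: 1, 4: 1}
See 5: counts = {1: 1, 2: 1, 5: 2, 4: 1}
See 5: counts = {1: 1, 2: 1, 5: 3, 4: 1}
See 4: counts = {1: 1, 2: 1, 5: 3, 4: 2}
See 4: counts = {1: 1, 2: 1, 5: 3, 4: 3}

{1: 1, 2: 1, 5: 3, 4: 3}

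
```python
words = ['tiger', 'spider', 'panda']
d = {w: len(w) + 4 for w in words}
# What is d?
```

{'tiger': 9, 'spider': 10, 'panda': 9}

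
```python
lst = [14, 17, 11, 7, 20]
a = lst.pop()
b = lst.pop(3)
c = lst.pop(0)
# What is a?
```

After line 1: lst = [14, 17, 11, 7, 20]
After line 2 (pop() -> a = 20): lst = [14, 17, 11, 7]
After line 3 (pop(3) -> b = 7): lst = [14, 17, 11]
After line 4 (pop(0) -> c = 14): lst = [17, 11]

20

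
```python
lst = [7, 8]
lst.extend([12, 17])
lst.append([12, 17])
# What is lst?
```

After line 1: lst = [7, 8]
After line 2 (extend unpacks [12, 17]): lst = [7, 8, 12, 17]
After line 3 (append adds [12, 17] as single element): lst = [7, 8, 12, 17, [12, 17]]

[7, 8, 12, 17, [12, 17]]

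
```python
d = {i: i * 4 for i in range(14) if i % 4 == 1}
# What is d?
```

{1: 4, 5: 20, 9: 36, 13: 52}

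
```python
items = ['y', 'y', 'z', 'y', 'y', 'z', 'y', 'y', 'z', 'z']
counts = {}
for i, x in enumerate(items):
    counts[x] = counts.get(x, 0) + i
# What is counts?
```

Initial: counts = {}, items = ['y', 'y', 'z', 'y', 'y', 'z', 'y', 'y', 'z', 'z']
i=0, x='y': counts = {'y': 0}
i=1, x='y': counts = {'y': 1}
i=2, x='z': counts = {'y': 1, 'z': 2}
i=3, x='y': counts = {'y': 4, 'z': 2}
i=4, x='y': counts = {'y': 8, 'z': 2}
i=5, x='z': counts = {'y': 8, 'z': 7}
i=6, x='y': counts = {'y': 14, 'z': 7}
i=7, x='y': counts = {'y': 21, 'z': 7}
i=8, x='z': counts = {'y': 21, 'z': 15}
i=9, x='z': counts = {'y': 21, 'z': 24}

{'y': 21, 'z': 24}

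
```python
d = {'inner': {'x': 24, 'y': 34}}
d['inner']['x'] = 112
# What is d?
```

After line 1: d = {'inner': {'x': 24, 'y': 34}}
After line 2 (inner x overwritten): d = {'inner': {'x': 112, 'y': 34}}

{'inner': {'x': 112, 'y': 34}}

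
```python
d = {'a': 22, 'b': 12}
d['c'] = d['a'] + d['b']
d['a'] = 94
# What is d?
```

After line 1: d = {'a': 22, 'b': 12}
After line 2 (d['c'] = 22 + 12): d = {'a': 22, 'b': 12, 'c': 34}
After line 3: d = {'a': 94, 'b': 12, 'c': 34}

{'a': 94, 'b': 12, 'c': 34}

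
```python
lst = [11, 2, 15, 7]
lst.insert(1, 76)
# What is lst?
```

[11, 76, 2, 15, 7]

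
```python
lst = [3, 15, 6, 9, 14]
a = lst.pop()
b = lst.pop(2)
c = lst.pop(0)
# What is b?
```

After line 1: lst = [3, 15, 6, 9, 14]
After line 2 (pop() -> a = 14): lst = [3, 15, 6, 9]
After line 3 (pop(2) -> b = 6): lst = [3, 15, 9]
After line 4 (pop(0) -> c = 3): lst = [15, 9]

6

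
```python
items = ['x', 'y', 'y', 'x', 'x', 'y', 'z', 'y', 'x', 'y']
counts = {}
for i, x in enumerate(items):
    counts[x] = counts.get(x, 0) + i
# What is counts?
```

Initial: counts = {}, items = ['x', 'y', 'y', 'x', 'x', 'y', 'z', 'y', 'x', 'y']
i=0, x='x': counts = {'x': 0}
i=1, x='y': counts = {'x': 0, 'y': 1}
i=2, x='y': counts = {'x': 0, 'y': 3}
i=3, x='x': counts = {'x': 3, 'y': 3}
i=4, x='x': counts = {'x': 7, 'y': 3}
i=5, x='y': counts = {'x': 7, 'y': 8}
i=6, x='z': counts = {'x': 7, 'y': 8, 'z': 6}
i=7, x='y': counts = {'x': 7, 'y': 15, 'z': 6}
i=8, x='x': counts = {'x': 15, 'y': 15, 'z': 6}
i=9, x='y': counts = {'x': 15, 'y': 24, 'z': 6}

{'x': 15, 'y': 24, 'z': 6}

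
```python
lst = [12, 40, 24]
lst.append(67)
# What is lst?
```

[12, 40, 24, 67]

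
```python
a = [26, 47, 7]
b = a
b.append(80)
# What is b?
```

After line 1: a = [26, 47, 7]
After line 2 (b = a is an alias, same object): a = [26, 47, 7], b = [26, 47, 7]
After line 3 (b.append mutates the shared list): a = [26, 47, 7, 80], b = [26, 47, 7, 80]

[26, 47, 7, 80]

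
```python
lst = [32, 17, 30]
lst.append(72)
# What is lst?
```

[32, 17, 30, 72]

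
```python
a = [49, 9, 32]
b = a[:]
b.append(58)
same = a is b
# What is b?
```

After line 1: a = [49, 9, 32]
After line 2 (b = a[:] is a shallow copy, new object): a = [49, 9, 32], b = [49, 9, 32]
After line 3 (append only mutates b): a = [49, 9, 32], b = [49, 9, 32, 58]
After line 4 (same = a is b; different objects -> False): same = False

[49, 9, 32, 58]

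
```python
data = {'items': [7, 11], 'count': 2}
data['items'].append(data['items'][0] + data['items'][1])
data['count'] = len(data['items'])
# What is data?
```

After line 1: data = {'items': [7, 11], 'count': 2}
After line 2 (append 7 + 11 = 18): data = {'items': [7, 11, 18], 'count': 2}
After line 3 (count = len(items) = 3): data = {'items': [7, 11, 18], 'count': 3}

{'items': [7, 11, 18], 'count': 3}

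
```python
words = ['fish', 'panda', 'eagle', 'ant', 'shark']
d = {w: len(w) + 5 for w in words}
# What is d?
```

{'fish': 9, 'panda': 10, 'eagle': 10, 'ant': 8, 'shark': 10}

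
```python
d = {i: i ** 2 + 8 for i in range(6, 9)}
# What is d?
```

{6: 44, 7: 57, 8: 72}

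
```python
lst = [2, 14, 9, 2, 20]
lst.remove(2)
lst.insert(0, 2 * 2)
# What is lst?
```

After line 1: lst = [2, 14, 9, 2, 20]
After line 2 (remove first 2): lst = [14, 9, 2, 20]
After line 3 (insert 4 at index 0): lst = [4, 14, 9, 2, 20]

[4, 14, 9, 2, 20]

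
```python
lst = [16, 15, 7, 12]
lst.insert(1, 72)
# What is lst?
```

[16, 72, 15, 7, 12]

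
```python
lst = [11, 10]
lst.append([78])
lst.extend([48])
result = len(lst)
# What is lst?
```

After line 1: lst = [11, 10]
After line 2 (append adds [78] as single element): lst = [11, 10, [78]]
After line 3 (extend unpacks [48], adds 48): lst = [11, 10, [78], 48]
After line 4: result = len(lst) = 4

[11, 10, [78], 48]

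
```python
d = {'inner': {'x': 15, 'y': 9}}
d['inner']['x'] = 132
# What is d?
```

After line 1: d = {'inner': {'x': 15, 'y': 9}}
After line 2 (inner x overwritten): d = {'inner': {'x': 132, 'y': 9}}

{'inner': {'x': 132, 'y': 9}}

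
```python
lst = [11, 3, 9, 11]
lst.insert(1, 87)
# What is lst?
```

[11, 87, 3, 9, 11]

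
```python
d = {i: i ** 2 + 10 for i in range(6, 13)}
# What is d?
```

{6: 46, 7: 59, 8: 74, 9: 91, 10: 110, 11: 131, 12: 154}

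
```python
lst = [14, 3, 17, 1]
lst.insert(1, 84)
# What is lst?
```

[14, 84, 3, 17, 1]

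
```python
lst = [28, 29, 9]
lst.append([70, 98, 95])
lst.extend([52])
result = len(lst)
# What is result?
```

After line 1: lst = [28, 29, 9]
After line 2 (append adds [70, 98, 95] as single element): lst = [28, 29, 9, [70, 98, 95]]
After line 3 (extend unpacks [52], adds 52): lst = [28, 29, 9, [70, 98, 95], 52]
After line 4: result = len(lst) = 5

5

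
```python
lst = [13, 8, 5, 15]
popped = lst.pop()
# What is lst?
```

[13, 8, 5]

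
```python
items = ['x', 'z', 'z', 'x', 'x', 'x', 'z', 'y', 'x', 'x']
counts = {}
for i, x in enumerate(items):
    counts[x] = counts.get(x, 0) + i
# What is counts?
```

Initial: counts = {}, items = ['x', 'z', 'z', 'x', 'x', 'x', 'z', 'y', 'x', 'x']
i=0, x='x': counts = {'x': 0}
i=1, x='z': counts = {'x': 0, 'z': 1}
i=2, x='z': counts = {'x': 0, 'z': 3}
i=3, x='x': counts = {'x': 3, 'z': 3}
i=4, x='x': counts = {'x': 7, 'z': 3}
i=5, x='x': counts = {'x': 12, 'z': 3}
i=6, x='z': counts = {'x': 12, 'z': 9}
i=7, x='y': counts = {'x': 12, 'z': 9, 'y': 7}
i=8, x='x': counts = {'x': 20, 'z': 9, 'y': 7}
i=9, x='x': counts = {'x': 29, 'z': 9, 'y': 7}

{'x': 29, 'z': 9, 'y': 7}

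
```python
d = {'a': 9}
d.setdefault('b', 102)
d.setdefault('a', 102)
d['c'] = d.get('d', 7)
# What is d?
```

After line 1: d = {'a': 9}
After line 2 (setdefault adds 'b'=102): d = {'a': 9, 'b': 102}
After line 3 (setdefault 'a' no-op, already exists): d = {'a': 9, 'b': 102}
After line 4 (get('d', 7) returns default since 'd' not in d): d = {'a': 9, 'b': 102, 'c': 7}

{'a': 9, 'b': 102, 'c': 7}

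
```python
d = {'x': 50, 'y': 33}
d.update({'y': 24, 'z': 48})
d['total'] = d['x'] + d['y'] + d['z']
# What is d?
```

After line 1: d = {'x': 50, 'y': 33}
After line 2 (y overwritten, z added): d = {'x': 50, 'y': 24, 'z': 48}
After line 3 (total = 50 + 24 + 48 = 122): d = {'x': 50, 'y': 24, 'z': 48, 'total': 122}

{'x': 50, 'y': 24, 'z': 48, 'total': 122}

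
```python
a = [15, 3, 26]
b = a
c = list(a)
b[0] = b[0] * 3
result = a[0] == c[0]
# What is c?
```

After line 1: a = [15, 3, 26]
After line 2 (b = a, alias): a = [15, 3, 26], b = [15, 3, 26]
After line 3 (c = list(a) is a copy, new object): c = [15, 3, 26]
After line 4 (b[0] = 15 * 3 = 45; mutates shared a/b): a = b = [45, 3, 26], c = [15, 3, 26]
After line 5 (a[0] = 45, c[0] = 15; result = False)

[15, 3, 26]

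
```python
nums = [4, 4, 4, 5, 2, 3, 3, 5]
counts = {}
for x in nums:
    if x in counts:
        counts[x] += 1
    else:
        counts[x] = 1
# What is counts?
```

Initial: counts = {}, nums = [4, 4, 4, 5, 2, 3, 3, 5]
See 4: counts = {4: 1}
See 4: counts = {4: 2}
See 4: counts = {4: 3}
See 5: counts = {4: 3, 5: 1}
See 2: counts = {4: 3, 5: 1, 2: 1}
See 3: counts = {4: 3, 5: 1, 2: 1, 3: 1}
See 3: counts = {4: 3, 5: 1, 2: 1, 3: 2}
See 5: counts = {4: 3, 5: 2, 2: 1, 3: 2}

{4: 3, 5: 2, 2: 1, 3: 2}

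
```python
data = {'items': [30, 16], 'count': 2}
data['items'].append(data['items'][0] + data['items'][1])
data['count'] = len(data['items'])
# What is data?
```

After line 1: data = {'items': [30, 16], 'count': 2}
After line 2 (append 30 + 16 = 46): data = {'items': [30, 16, 46], 'count': 2}
After line 3 (count = len(items) = 3): data = {'items': [30, 16, 46], 'count': 3}

{'items': [30, 16, 46], 'count': 3}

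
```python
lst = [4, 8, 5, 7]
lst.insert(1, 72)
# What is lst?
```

[4, 72, 8, 5, 7]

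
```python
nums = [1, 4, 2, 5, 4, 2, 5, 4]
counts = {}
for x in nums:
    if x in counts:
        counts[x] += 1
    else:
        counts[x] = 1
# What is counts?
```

Initial: counts = {}, nums = [1, 4, 2, 5, 4, 2, 5, 4]
See 1: counts = {1: 1}
See 4: counts = {1: 1, 4: 1}
See 2: counts = {1: 1, 4: 1, 2: 1}
See 5: counts = {1: 1, 4: 1, 2: 1, 5: 1}
See 4: counts = {1: 1, 4: 2, 2: 1, 5: 1}
See 2: counts = {1: 1, 4: 2, 2: 2, 5: 1}
See 5: counts = {1: 1, 4: 2, 2: 2, 5: 2}
See 4: counts = {1: 1, 4: 3, 2: 2, 5: 2}

{1: 1, 4: 3, 2: 2, 5: 2}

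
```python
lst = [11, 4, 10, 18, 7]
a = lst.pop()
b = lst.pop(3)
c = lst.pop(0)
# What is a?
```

After line 1: lst = [11, 4, 10, 18, 7]
After line 2 (pop() -> a = 7): lst = [11, 4, 10, 18]
After line 3 (pop(3) -> b = 18): lst = [11, 4, 10]
After line 4 (pop(0) -> c = 11): lst = [4, 10]

7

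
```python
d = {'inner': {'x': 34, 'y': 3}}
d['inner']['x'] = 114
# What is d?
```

After line 1: d = {'inner': {'x': 34, 'y': 3}}
After line 2 (inner x overwritten): d = {'inner': {'x': 114, 'y': 3}}

{'inner': {'x': 114, 'y': 3}}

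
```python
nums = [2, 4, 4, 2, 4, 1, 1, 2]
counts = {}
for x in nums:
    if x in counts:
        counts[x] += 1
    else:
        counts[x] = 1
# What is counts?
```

Initial: counts = {}, nums = [2, 4, 4, 2, 4, 1, 1, 2]
See 2: counts = {2: 1}
See 4: counts = {2: 1, 4: 1}
See 4: counts = {2: 1, 4: 2}
See 2: counts = {2: 2, 4: 2}
See 4: counts = {2: 2, 4: 3}
See 1: counts = {2: 2, 4: 3, 1: 1}
See 1: counts = {2: 2, 4: 3, 1: 2}
See 2: counts = {2: 3, 4: 3, 1: 2}

{2: 3, 4: 3, 1: 2}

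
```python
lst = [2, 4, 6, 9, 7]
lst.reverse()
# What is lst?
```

[7, 9, 6, 4, 2]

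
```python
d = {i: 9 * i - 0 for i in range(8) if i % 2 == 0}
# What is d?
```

{0: 0, 2: 18, 4: 36, 6: 54}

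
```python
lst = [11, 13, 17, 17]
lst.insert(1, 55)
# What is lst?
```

[11, 55, 13, 17, 17]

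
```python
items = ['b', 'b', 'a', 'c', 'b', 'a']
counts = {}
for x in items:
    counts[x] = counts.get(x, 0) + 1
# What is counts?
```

Initial: counts = {}, items = ['b', 'b', 'a', 'c', 'b', 'a']
See 'b': counts = {'b': 1}
See 'b': counts = {'b': 2}
See 'a': counts = {'b': 2, 'a': 1}
See 'c': counts = {'b': 2, 'a': 1, 'c': 1}
See 'b': counts = {'b': 3, 'a': 1, 'c': 1}
See 'a': counts = {'b': 3, 'a': 2, 'c': 1}

{'b': 3, 'a': 2, 'c': 1}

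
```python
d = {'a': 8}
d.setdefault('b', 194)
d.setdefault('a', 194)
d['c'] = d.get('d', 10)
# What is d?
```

After line 1: d = {'a': 8}
After line 2 (setdefault adds 'b'=194): d = {'a': 8, 'b': 194}
After line 3 (setdefault 'a' no-op, already exists): d = {'a': 8, 'b': 194}
After line 4 (get('d', 10) returns default since 'd' not in d): d = {'a': 8, 'b': 194, 'c': 10}

{'a': 8, 'b': 194, 'c': 10}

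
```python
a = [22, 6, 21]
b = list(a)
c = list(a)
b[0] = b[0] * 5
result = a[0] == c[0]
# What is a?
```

After line 1: a = [22, 6, 21]
After line 2 (b = list(a), copy): a = [22, 6, 21], b = [22, 6, 21]
After line 3 (c = list(a) is a copy, new object): c = [22, 6, 21]
After line 4 (b[0] = 22 * 5 = 110; only b mutates (copy)): a = [22, 6, 21], b = [110, 6, 21], c = [22, 6, 21]
After line 5 (a[0] = 22, c[0] = 22; result = True)

[22, 6, 21]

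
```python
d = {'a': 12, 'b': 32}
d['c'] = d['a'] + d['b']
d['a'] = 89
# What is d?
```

After line 1: d = {'a': 12, 'b': 32}
After line 2 (d['c'] = 12 + 32): d = {'a': 12, 'b': 32, 'c': 44}
After line 3: d = {'a': 89, 'b': 32, 'c': 44}

{'a': 89, 'b': 32, 'c': 44}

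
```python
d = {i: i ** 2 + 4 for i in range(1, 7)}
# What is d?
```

{1: 5, 2: 8, 3: 13, 4: 20, 5: 29, 6: 40}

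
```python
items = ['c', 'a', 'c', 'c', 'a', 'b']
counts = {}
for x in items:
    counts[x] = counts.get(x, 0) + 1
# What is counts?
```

Initial: counts = {}, items = ['c', 'a', 'c', 'c', 'a', 'b']
See 'c': counts = {'c': 1}
See 'a': counts = {'c': 1, 'a': 1}
See 'c': counts = {'c': 2, 'a': 1}
See 'c': counts = {'c': 3, 'a': 1}
See 'a': counts = {'c': 3, 'a': 2}
See 'b': counts = {'c': 3, 'a': 2, 'b': 1}

{'c': 3, 'a': 2, 'b': 1}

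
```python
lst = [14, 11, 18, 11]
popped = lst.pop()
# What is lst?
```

[14, 11, 18]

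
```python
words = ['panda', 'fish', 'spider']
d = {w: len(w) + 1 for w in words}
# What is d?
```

{'panda': 6, 'fish': 5, 'spider': 7}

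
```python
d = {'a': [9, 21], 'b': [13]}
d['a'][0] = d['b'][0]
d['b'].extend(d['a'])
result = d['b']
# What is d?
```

After line 1: d = {'a': [9, 21], 'b': [13]}
After line 2 (a[0] = b[0] = 13): d = {'a': [13, 21], 'b': [13]}
After line 3 (b.extend(a) appends [13, 21]): d = {'a': [13, 21], 'b': [13, 13, 21]}
After line 4: result = d['b'] = [13, 13, 21]

{'a': [13, 21], 'b': [13, 13, 21]}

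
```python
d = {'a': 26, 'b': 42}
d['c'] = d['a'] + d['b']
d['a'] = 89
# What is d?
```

After line 1: d = {'a': 26, 'b': 42}
After line 2 (d['c'] = 26 + 42): d = {'a': 26, 'b': 42, 'c': 68}
After line 3: d = {'a': 89, 'b': 42, 'c': 68}

{'a': 89, 'b': 42, 'c': 68}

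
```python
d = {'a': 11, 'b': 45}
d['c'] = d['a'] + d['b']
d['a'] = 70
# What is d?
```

After line 1: d = {'a': 11, 'b': 45}
After line 2 (d['c'] = 11 + 45): d = {'a': 11, 'b': 45, 'c': 56}
After line 3: d = {'a': 70, 'b': 45, 'c': 56}

{'a': 70, 'b': 45, 'c': 56}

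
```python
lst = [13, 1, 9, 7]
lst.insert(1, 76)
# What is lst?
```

[13, 76, 1, 9, 7]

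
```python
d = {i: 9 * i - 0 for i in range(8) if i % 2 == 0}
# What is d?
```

{0: 0, 2: 18, 4: 36, 6: 54}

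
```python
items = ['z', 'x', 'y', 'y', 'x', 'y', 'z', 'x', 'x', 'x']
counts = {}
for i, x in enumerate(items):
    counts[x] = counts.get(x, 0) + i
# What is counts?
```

Initial: counts = {}, items = ['z', 'x', 'y', 'y', 'x', 'y', 'z', 'x', 'x', 'x']
i=0, x='z': counts = {'z': 0}
i=1, x='x': counts = {'z': 0, 'x': 1}
i=2, x='y': counts = {'z': 0, 'x': 1, 'y': 2}
i=3, x='y': counts = {'z': 0, 'x': 1, 'y': 5}
i=4, x='x': counts = {'z': 0, 'x': 5, 'y': 5}
i=5, x='y': counts = {'z': 0, 'x': 5, 'y': 10}
i=6, x='z': counts = {'z': 6, 'x': 5, 'y': 10}
i=7, x='x': counts = {'z': 6, 'x': 12, 'y': 10}
i=8, x='x': counts = {'z': 6, 'x': 20, 'y': 10}
i=9, x='x': counts = {'z': 6, 'x': 29, 'y': 10}

{'z': 6, 'x': 29, 'y': 10}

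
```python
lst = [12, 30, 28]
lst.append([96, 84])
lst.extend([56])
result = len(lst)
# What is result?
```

After line 1: lst = [12, 30, 28]
After line 2 (append adds [96, 84] as single element): lst = [12, 30, 28, [96, 84]]
After line 3 (extend unpacks [56], adds 56): lst = [12, 30, 28, [96, 84], 56]
After line 4: result = len(lst) = 5

5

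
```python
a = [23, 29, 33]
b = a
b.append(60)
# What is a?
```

After line 1: a = [23, 29, 33]
After line 2 (b = a is an alias, same object): a = [23, 29, 33], b = [23, 29, 33]
After line 3 (b.append mutates the shared list): a = [23, 29, 33, 60], b = [23, 29, 33, 60]

[23, 29, 33, 60]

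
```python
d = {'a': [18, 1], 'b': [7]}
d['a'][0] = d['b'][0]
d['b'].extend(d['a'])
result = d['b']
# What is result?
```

After line 1: d = {'a': [18, 1], 'b': [7]}
After line 2 (a[0] = b[0] = 7): d = {'a': [7, 1], 'b': [7]}
After line 3 (b.extend(a) appends [7, 1]): d = {'a': [7, 1], 'b': [7, 7, 1]}
After line 4: result = d['b'] = [7, 7, 1]

[7, 7, 1]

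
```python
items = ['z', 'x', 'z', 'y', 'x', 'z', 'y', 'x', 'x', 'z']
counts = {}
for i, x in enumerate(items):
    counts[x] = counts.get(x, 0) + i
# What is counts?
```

Initial: counts = {}, items = ['z', 'x', 'z', 'y', 'x', 'z', 'y', 'x', 'x', 'z']
i=0, x='z': counts = {'z': 0}
i=1, x='x': counts = {'z': 0, 'x': 1}
i=2, x='z': counts = {'z': 2, 'x': 1}
i=3, x='y': counts = {'z': 2, 'x': 1, 'y': 3}
i=4, x='x': counts = {'z': 2, 'x': 5, 'y': 3}
i=5, x='z': counts = {'z': 7, 'x': 5, 'y': 3}
i=6, x='y': counts = {'z': 7, 'x': 5, 'y': 9}
i=7, x='x': counts = {'z': 7, 'x': 12, 'y': 9}
i=8, x='x': counts = {'z': 7, 'x': 20, 'y': 9}
i=9, x='z': counts = {'z': 16, 'x': 20, 'y': 9}

{'z': 16, 'x': 20, 'y': 9}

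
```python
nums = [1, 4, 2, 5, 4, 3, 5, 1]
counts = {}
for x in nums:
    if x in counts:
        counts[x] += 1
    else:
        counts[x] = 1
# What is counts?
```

Initial: counts = {}, nums = [1, 4, 2, 5, 4, 3, 5, 1]
See 1: counts = {1: 1}
See 4: counts = {1: 1, 4: 1}
See 2: counts = {1: 1, 4: 1, 2: 1}
See 5: counts = {1: 1, 4: 1, 2: 1, 5: 1}
See 4: counts = {1: 1, 4: 2, 2: 1, 5: 1}
See 3: counts = {1: 1, 4: 2, 2: 1, 5: 1, 3: 1}
See 5: counts = {1: 1, 4: 2, 2: 1, 5: 2, 3: 1}
See 1: counts = {1: 2, 4: 2, 2: 1, 5: 2, 3: 1}

{1: 2, 4: 2, 2: 1, 5: 2, 3: 1}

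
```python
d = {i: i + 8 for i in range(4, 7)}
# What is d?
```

{4: 12, 5: 13, 6: 14}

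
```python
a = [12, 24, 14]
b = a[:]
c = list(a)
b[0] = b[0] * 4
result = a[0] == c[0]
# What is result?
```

After line 1: a = [12, 24, 14]
After line 2 (b = a[:], copy): a = [12, 24, 14], b = [12, 24, 14]
After line 3 (c = list(a) is a copy, new object): c = [12, 24, 14]
After line 4 (b[0] = 12 * 4 = 48; only b mutates (copy)): a = [12, 24, 14], b = [48, 24, 14], c = [12, 24, 14]
After line 5 (a[0] = 12, c[0] = 12; result = True)

True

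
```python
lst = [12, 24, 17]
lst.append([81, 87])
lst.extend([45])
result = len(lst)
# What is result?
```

After line 1: lst = [12, 24, 17]
After line 2 (append adds [81, 87] as single element): lst = [12, 24, 17, [81, 87]]
After line 3 (extend unpacks [45], adds 45): lst = [12, 24, 17, [81, 87], 45]
After line 4: result = len(lst) = 5

5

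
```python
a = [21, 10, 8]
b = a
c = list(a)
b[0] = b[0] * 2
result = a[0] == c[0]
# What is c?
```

After line 1: a = [21, 10, 8]
After line 2 (b = a, alias): a = [21, 10, 8], b = [21, 10, 8]
After line 3 (c = list(a) is a copy, new object): c = [21, 10, 8]
After line 4 (b[0] = 21 * 2 = 42; mutates shared a/b): a = b = [42, 10, 8], c = [21, 10, 8]
After line 5 (a[0] = 42, c[0] = 21; result = False)

[21, 10, 8]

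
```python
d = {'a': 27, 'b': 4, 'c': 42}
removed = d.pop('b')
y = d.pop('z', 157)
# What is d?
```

After line 1: d = {'a': 27, 'b': 4, 'c': 42}
After line 2 (pop 'b' returns 4): d = {'a': 27, 'c': 42}, removed = 4
After line 3 (pop 'z' missing, returns default 157): d = {'a': 27, 'c': 42}, y = 157

{'a': 27, 'c': 42}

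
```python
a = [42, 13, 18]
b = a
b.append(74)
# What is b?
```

After line 1: a = [42, 13, 18]
After line 2 (b = a is an alias, same object): a = [42, 13, 18], b = [42, 13, 18]
After line 3 (b.append mutates the shared list): a = [42, 13, 18, 74], b = [42, 13, 18, 74]

[42, 13, 18, 74]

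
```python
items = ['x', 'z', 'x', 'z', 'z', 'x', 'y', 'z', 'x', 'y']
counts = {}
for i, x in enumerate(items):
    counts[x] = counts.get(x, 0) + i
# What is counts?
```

Initial: counts = {}, items = ['x', 'z', 'x', 'z', 'z', 'x', 'y', 'z', 'x', 'y']
i=0, x='x': counts = {'x': 0}
i=1, x='z': counts = {'x': 0, 'z': 1}
i=2, x='x': counts = {'x': 2, 'z': 1}
i=3, x='z': counts = {'x': 2, 'z': 4}
i=4, x='z': counts = {'x': 2, 'z': 8}
i=5, x='x': counts = {'x': 7, 'z': 8}
i=6, x='y': counts = {'x': 7, 'z': 8, 'y': 6}
i=7, x='z': counts = {'x': 7, 'z': 15, 'y': 6}
i=8, x='x': counts = {'x': 15, 'z': 15, 'y': 6}
i=9, x='y': counts = {'x': 15, 'z': 15, 'y': 15}

{'x': 15, 'z': 15, 'y': 15}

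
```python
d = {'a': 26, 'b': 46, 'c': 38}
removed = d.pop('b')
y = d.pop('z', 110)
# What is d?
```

After line 1: d = {'a': 26, 'b': 46, 'c': 38}
After line 2 (pop 'b' returns 46): d = {'a': 26, 'c': 38}, removed = 46
After line 3 (pop 'z' missing, returns default 110): d = {'a': 26, 'c': 38}, y = 110

{'a': 26, 'c': 38}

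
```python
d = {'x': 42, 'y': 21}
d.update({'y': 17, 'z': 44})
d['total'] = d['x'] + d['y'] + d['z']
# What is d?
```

After line 1: d = {'x': 42, 'y': 21}
After line 2 (y overwritten, z added): d = {'x': 42, 'y': 17, 'z': 44}
After line 3 (total = 42 + 17 + 44 = 103): d = {'x': 42, 'y': 17, 'z': 44, 'total': 103}

{'x': 42, 'y': 17, 'z': 44, 'total': 103}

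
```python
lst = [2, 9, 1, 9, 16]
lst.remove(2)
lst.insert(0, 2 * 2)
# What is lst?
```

After line 1: lst = [2, 9, 1, 9, 16]
After line 2 (remove first 2): lst = [9, 1, 9, 16]
After line 3 (insert 4 at index 0): lst = [4, 9, 1, 9, 16]

[4, 9, 1, 9, 16]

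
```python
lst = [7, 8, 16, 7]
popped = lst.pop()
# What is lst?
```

[7, 8, 16]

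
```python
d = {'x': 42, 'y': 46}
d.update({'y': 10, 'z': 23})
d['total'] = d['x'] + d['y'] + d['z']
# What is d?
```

After line 1: d = {'x': 42, 'y': 46}
After line 2 (y overwritten, z added): d = {'x': 42, 'y': 10, 'z': 23}
After line 3 (total = 42 + 10 + 23 = 75): d = {'x': 42, 'y': 10, 'z': 23, 'total': 75}

{'x': 42, 'y': 10, 'z': 23, 'total': 75}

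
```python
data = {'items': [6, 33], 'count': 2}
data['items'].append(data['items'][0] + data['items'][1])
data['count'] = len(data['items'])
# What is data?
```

After line 1: data = {'items': [6, 33], 'count': 2}
After line 2 (append 6 + 33 = 39): data = {'items': [6, 33, 39], 'count': 2}
After line 3 (count = len(items) = 3): data = {'items': [6, 33, 39], 'count': 3}

{'items': [6, 33, 39], 'count': 3}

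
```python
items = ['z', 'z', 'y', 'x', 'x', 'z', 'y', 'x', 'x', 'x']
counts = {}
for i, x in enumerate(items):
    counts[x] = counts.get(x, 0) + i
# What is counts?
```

Initial: counts = {}, items = ['z', 'z', 'y', 'x', 'x', 'z', 'y', 'x', 'x', 'x']
i=0, x='z': counts = {'z': 0}
i=1, x='z': counts = {'z': 1}
i=2, x='y': counts = {'z': 1, 'y': 2}
i=3, x='x': counts = {'z': 1, 'y': 2, 'x': 3}
i=4, x='x': counts = {'z': 1, 'y': 2, 'x': 7}
i=5, x='z': counts = {'z': 6, 'y': 2, 'x': 7}
i=6, x='y': counts = {'z': 6, 'y': 8, 'x': 7}
i=7, x='x': counts = {'z': 6, 'y': 8, 'x': 14}
i=8, x='x': counts = {'z': 6, 'y': 8, 'x': 22}
i=9, x='x': counts = {'z': 6, 'y': 8, 'x': 31}

{'z': 6, 'y': 8, 'x': 31}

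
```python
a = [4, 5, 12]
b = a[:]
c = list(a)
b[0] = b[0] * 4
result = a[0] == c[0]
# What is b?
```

After line 1: a = [4, 5, 12]
After line 2 (b = a[:], copy): a = [4, 5, 12], b = [4, 5, 12]
After line 3 (c = list(a) is a copy, new object): c = [4, 5, 12]
After line 4 (b[0] = 4 * 4 = 16; only b mutates (copy)): a = [4, 5, 12], b = [16, 5, 12], c = [4, 5, 12]
After line 5 (a[0] = 4, c[0] = 4; result = True)

[16, 5, 12]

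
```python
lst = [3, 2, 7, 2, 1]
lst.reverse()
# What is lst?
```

[1, 2, 7, 2, 3]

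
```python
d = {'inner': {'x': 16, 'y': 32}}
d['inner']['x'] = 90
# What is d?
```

After line 1: d = {'inner': {'x': 16, 'y': 32}}
After line 2 (inner x overwritten): d = {'inner': {'x': 90, 'y': 32}}

{'inner': {'x': 90, 'y': 32}}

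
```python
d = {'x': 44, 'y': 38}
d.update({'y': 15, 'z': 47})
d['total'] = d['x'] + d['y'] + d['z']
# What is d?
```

After line 1: d = {'x': 44, 'y': 38}
After line 2 (y overwritten, z added): d = {'x': 44, 'y': 15, 'z': 47}
After line 3 (total = 44 + 15 + 47 = 106): d = {'x': 44, 'y': 15, 'z': 47, 'total': 106}

{'x': 44, 'y': 15, 'z': 47, 'total': 106}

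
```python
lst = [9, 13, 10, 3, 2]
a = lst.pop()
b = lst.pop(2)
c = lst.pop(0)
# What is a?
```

After line 1: lst = [9, 13, 10, 3, 2]
After line 2 (pop() -> a = 2): lst = [9, 13, 10, 3]
After line 3 (pop(2) -> b = 10): lst = [9, 13, 3]
After line 4 (pop(0) -> c = 9): lst = [13, 3]

2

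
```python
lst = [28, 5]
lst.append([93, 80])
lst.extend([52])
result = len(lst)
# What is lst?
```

After line 1: lst = [28, 5]
After line 2 (append adds [93, 80] as single element): lst = [28, 5, [93, 80]]
After line 3 (extend unpacks [52], adds 52): lst = [28, 5, [93, 80], 52]
After line 4: result = len(lst) = 4

[28, 5, [93, 80], 52]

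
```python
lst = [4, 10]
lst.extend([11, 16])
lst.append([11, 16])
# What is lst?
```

After line 1: lst = [4, 10]
After line 2 (extend unpacks [11, 16]): lst = [4, 10, 11, 16]
After line 3 (append adds [11, 16] as single element): lst = [4, 10, 11, 16, [11, 16]]

[4, 10, 11, 16, [11, 16]]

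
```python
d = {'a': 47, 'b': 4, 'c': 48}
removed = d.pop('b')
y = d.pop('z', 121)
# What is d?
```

After line 1: d = {'a': 47, 'b': 4, 'c': 48}
After line 2 (pop 'b' returns 4): d = {'a': 47, 'c': 48}, removed = 4
After line 3 (pop 'z' missing, returns default 121): d = {'a': 47, 'c': 48}, y = 121

{'a': 47, 'c': 48}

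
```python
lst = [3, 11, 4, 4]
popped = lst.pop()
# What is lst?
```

[3, 11, 4]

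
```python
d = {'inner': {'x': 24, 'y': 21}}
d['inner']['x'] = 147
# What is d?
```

After line 1: d = {'inner': {'x': 24, 'y': 21}}
After line 2 (inner x overwritten): d = {'inner': {'x': 147, 'y': 21}}

{'inner': {'x': 147, 'y': 21}}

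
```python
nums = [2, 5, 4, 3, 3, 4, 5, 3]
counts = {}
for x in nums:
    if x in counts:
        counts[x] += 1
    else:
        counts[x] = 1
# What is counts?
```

Initial: counts = {}, nums = [2, 5, 4, 3, 3, 4, 5, 3]
See 2: counts = {2: 1}
See 5: counts = {2: 1, 5: 1}
See 4: counts = {2: 1, 5: 1, 4: 1}
See 3: counts = {2: 1, 5: 1, 4: 1, 3: 1}
See 3: counts = {2: 1, 5: 1, 4: 1, 3: 2}
See 4: counts = {2: 1, 5: 1, 4: 2, 3: 2}
See 5: counts = {2: 1, 5: 2, 4: 2, 3: 2}
See 3: counts = {2: 1, 5: 2, 4: 2, 3: 3}

{2: 1, 5: 2, 4: 2, 3: 3}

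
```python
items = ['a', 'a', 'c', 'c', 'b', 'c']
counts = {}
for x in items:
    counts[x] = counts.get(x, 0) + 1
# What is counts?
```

Initial: counts = {}, items = ['a', 'a', 'c', 'c', 'b', 'c']
See 'a': counts = {'a': 1}
See 'a': counts = {'a': 2}
See 'c': counts = {'a': 2, 'c': 1}
See 'c': counts = {'a': 2, 'c': 2}
See 'b': counts = {'a': 2, 'c': 2, 'b': 1}
See 'c': counts = {'a': 2, 'c': 3, 'b': 1}

{'a': 2, 'c': 3, 'b': 1}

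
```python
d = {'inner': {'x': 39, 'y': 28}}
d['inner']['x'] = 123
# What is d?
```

After line 1: d = {'inner': {'x': 39, 'y': 28}}
After line 2 (inner x overwritten): d = {'inner': {'x': 123, 'y': 28}}

{'inner': {'x': 123, 'y': 28}}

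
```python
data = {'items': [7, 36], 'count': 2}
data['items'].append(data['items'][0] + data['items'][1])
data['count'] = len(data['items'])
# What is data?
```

After line 1: data = {'items': [7, 36], 'count': 2}
After line 2 (append 7 + 36 = 43): data = {'items': [7, 36, 43], 'count': 2}
After line 3 (count = len(items) = 3): data = {'items': [7, 36, 43], 'count': 3}

{'items': [7, 36, 43], 'count': 3}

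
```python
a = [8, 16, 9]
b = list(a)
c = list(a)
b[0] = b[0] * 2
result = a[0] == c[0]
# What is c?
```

After line 1: a = [8, 16, 9]
After line 2 (b = list(a), copy): a = [8, 16, 9], b = [8, 16, 9]
After line 3 (c = list(a) is a copy, new object): c = [8, 16, 9]
After line 4 (b[0] = 8 * 2 = 16; only b mutates (copy)): a = [8, 16, 9], b = [16, 16, 9], c = [8, 16, 9]
After line 5 (a[0] = 8, c[0] = 8; result = True)

[8, 16, 9]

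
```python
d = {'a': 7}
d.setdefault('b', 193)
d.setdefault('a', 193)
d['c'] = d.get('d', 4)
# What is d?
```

After line 1: d = {'a': 7}
After line 2 (setdefault adds 'b'=193): d = {'a': 7, 'b': 193}
After line 3 (setdefault 'a' no-op, already exists): d = {'a': 7, 'b': 193}
After line 4 (get('d', 4) returns default since 'd' not in d): d = {'a': 7, 'b': 193, 'c': 4}

{'a': 7, 'b': 193, 'c': 4}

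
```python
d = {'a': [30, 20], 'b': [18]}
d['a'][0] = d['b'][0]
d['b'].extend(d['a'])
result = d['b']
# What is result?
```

After line 1: d = {'a': [30, 20], 'b': [18]}
After line 2 (a[0] = b[0] = 18): d = {'a': [18, 20], 'b': [18]}
After line 3 (b.extend(a) appends [18, 20]): d = {'a': [18, 20], 'b': [18, 18, 20]}
After line 4: result = d['b'] = [18, 18, 20]

[18, 18, 20]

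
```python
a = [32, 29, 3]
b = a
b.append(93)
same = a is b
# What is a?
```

After line 1: a = [32, 29, 3]
After line 2 (b = a is an alias, same object): a = [32, 29, 3], b = [32, 29, 3]
After line 3 (b.append mutates the shared list): a = [32, 29, 3, 93], b = [32, 29, 3, 93]
After line 4 (same = a is b; same object -> True): same = True

[32, 29, 3, 93]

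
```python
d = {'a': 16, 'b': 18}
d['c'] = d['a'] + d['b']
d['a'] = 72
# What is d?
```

After line 1: d = {'a': 16, 'b': 18}
After line 2 (d['c'] = 16 + 18): d = {'a': 16, 'b': 18, 'c': 34}
After line 3: d = {'a': 72, 'b': 18, 'c': 34}

{'a': 72, 'b': 18, 'c': 34}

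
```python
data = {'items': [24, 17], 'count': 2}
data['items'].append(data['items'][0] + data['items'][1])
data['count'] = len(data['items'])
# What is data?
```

After line 1: data = {'items': [24, 17], 'count': 2}
After line 2 (append 24 + 17 = 41): data = {'items': [24, 17, 41], 'count': 2}
After line 3 (count = len(items) = 3): data = {'items': [24, 17, 41], 'count': 3}

{'items': [24, 17, 41], 'count': 3}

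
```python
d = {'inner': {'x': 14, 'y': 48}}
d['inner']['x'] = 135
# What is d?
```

After line 1: d = {'inner': {'x': 14, 'y': 48}}
After line 2 (inner x overwritten): d = {'inner': {'x': 135, 'y': 48}}

{'inner': {'x': 135, 'y': 48}}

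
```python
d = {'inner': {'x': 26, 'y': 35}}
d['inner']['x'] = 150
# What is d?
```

After line 1: d = {'inner': {'x': 26, 'y': 35}}
After line 2 (inner x overwritten): d = {'inner': {'x': 150, 'y': 35}}

{'inner': {'x': 150, 'y': 35}}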